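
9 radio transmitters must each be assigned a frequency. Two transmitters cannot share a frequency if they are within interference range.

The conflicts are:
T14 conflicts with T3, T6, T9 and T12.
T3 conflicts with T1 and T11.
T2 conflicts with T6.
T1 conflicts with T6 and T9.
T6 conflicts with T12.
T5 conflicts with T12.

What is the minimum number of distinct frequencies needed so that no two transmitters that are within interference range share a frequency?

3

T14, T6, T12 pairwise conflict, so at least 3 frequencies are needed.
3 frequencies suffice: T14=2, T3=1, T2=2, T1=2, T6=1, T11=2, T9=1, T5=1, T12=3. Each listed conflict is separated.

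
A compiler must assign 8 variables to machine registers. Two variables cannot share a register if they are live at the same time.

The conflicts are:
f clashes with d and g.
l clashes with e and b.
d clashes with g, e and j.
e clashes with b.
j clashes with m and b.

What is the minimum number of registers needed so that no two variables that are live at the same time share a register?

3

l, e, b all conflict with each other, so at least 3 registers are needed.
3 registers suffice: f=2, l=3, d=1, g=3, e=2, j=2, m=1, b=1. Every pair that conflicts lands in different registers.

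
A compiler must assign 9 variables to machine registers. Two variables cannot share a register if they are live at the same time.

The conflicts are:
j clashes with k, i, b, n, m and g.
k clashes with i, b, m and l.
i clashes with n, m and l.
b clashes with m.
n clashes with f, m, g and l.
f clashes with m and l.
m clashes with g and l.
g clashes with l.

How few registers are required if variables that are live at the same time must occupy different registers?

k, i, m, l all conflict with each other, so at least 4 registers are needed.
4 registers suffice: register 1 → {m}; register 2 → {j, l}; register 3 → {k, n}; register 4 → {i, b, f, g}. Every pair that conflicts lands in different registers.

4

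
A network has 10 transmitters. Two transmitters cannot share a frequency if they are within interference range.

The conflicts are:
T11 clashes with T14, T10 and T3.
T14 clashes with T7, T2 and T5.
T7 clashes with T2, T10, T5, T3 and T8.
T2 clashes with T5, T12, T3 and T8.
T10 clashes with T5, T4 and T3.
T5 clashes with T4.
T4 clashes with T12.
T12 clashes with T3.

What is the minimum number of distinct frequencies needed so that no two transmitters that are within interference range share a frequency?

T14, T7, T2, T5 pairwise conflict, so at least 4 frequencies are needed.
A valid assignment using 4 frequencies: T11=1, T14=4, T7=1, T2=2, T10=2, T5=3, T4=1, T12=4, T3=3, T8=3. Each listed conflict is separated.

4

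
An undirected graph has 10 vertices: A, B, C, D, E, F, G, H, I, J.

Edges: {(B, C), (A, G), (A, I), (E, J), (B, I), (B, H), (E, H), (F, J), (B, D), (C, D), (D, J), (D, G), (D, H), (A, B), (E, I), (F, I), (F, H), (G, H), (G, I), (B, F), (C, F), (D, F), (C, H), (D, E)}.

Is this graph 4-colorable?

No

B, C, D, F, H are mutually adjacent (a clique of size 5), so at least 5 colors are needed.
So 4 colors are not enough.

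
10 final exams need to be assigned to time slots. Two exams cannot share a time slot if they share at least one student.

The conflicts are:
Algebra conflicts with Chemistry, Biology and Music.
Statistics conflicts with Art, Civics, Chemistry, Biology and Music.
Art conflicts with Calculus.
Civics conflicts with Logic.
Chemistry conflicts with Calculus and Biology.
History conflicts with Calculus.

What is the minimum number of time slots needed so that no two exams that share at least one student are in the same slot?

Statistics, Chemistry, Biology are mutually in conflict, so at least 3 time slots are needed.
3 time slots suffice: time slot 1 → {Algebra, Statistics, Logic, Calculus}; time slot 2 → {Art, Civics, Chemistry, History, Music}; time slot 3 → {Biology}. Each listed conflict is separated.

3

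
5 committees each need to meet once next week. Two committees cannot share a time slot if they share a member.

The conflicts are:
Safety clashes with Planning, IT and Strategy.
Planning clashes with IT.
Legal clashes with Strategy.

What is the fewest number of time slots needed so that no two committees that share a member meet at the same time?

Safety, Planning, IT all conflict with each other, so at least 3 time slots are needed.
3 time slots suffice: time slot 1 → {Safety, Legal}; time slot 2 → {Planning, Strategy}; time slot 3 → {IT}. No two conflicting committees share a time slot.

3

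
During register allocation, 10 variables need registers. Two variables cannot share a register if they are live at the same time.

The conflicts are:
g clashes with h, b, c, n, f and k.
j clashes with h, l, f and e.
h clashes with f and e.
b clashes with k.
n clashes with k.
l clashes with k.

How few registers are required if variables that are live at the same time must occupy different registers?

3

g, h, f pairwise conflict, so at least 3 registers are needed.
3 registers suffice: register 1 → {g, j}; register 2 → {h, c, k}; register 3 → {b, n, l, f, e}. No two conflicting variables share a register.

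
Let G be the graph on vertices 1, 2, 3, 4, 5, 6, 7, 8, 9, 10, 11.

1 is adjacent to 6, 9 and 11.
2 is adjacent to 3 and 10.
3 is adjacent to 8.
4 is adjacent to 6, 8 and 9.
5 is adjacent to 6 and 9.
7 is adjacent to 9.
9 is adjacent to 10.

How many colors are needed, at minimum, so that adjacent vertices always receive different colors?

3 and 8 are adjacent, so at least 2 colors are needed.
2 colors suffice: color a → {2, 6, 8, 9, 11}; color b → {1, 3, 4, 5, 7, 10}. Each edge has distinct colors on its endpoints.

2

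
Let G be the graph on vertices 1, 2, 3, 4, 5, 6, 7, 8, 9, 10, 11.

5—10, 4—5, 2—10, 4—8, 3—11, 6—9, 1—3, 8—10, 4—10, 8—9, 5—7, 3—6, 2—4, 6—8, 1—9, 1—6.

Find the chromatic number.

6, 8, 9 are pairwise adjacent, so at least 3 colors are needed.
A valid assignment using 3 colors: 1=blue, 2=blue, 3=green, 4=green, 5=blue, 6=red, 7=red, 8=blue, 9=green, 10=red, 11=red. No two adjacent vertices share a color.

3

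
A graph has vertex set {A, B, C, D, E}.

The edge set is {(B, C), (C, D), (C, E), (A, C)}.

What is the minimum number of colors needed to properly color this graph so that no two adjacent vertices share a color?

C and E are adjacent, so at least 2 colors are needed.
2 colors suffice: color 1 → {C}; color 2 → {A, B, D, E}. No two adjacent vertices share a color.

2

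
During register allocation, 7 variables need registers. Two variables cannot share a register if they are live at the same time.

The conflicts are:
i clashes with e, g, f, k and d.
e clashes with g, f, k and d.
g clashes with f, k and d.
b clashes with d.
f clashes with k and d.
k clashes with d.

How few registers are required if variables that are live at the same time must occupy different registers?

6

i, e, g, f, k, d pairwise conflict, so at least 6 registers are needed.
6 registers suffice: register 1 → {d}; register 2 → {e, b}; register 3 → {k}; register 4 → {i}; register 5 → {f}; register 6 → {g}. Each listed conflict is separated.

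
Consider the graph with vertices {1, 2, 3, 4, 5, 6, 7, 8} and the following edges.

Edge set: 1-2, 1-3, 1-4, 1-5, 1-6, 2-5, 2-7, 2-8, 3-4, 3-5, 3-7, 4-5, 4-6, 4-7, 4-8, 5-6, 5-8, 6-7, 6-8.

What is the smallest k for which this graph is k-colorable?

1, 3, 4, 5 form a clique, so at least 4 colors are needed.
4 colors suffice: color red → {2, 4}; color blue → {5, 7}; color green → {1, 8}; color yellow → {3, 6}. Every edge joins two different colors.

4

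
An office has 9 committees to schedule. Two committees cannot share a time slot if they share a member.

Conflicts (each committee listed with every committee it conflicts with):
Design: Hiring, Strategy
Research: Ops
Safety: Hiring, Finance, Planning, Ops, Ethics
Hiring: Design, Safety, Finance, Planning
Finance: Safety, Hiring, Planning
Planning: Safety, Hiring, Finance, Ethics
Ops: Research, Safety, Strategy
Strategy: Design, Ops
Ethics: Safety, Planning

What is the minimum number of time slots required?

Safety, Hiring, Finance, Planning pairwise conflict, so at least 4 time slots are needed.
Using 4 time slots: Design=3, Research=1, Safety=1, Hiring=2, Finance=4, Planning=3, Ops=2, Strategy=1, Ethics=2. Every pair that conflicts lands in different time slots.

4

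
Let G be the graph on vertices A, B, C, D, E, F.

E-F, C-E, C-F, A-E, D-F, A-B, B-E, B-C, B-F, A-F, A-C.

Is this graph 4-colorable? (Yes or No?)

No

A, B, C, E, F form a clique, so at least 5 colors are needed.
So 4 colors are not enough.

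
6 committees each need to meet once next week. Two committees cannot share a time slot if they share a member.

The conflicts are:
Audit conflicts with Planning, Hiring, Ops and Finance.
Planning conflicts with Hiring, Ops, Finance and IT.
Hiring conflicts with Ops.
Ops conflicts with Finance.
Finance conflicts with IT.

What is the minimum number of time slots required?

4

Audit, Planning, Hiring, Ops are mutually in conflict, so at least 4 time slots are needed.
4 time slots suffice: time slot 1 → {Planning}; time slot 2 → {Ops, IT}; time slot 3 → {Audit}; time slot 4 → {Hiring, Finance}. No two conflicting committees share a time slot.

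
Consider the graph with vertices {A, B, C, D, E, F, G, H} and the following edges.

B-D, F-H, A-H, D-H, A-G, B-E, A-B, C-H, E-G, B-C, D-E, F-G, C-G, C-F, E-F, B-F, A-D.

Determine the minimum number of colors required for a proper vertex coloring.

B, C, F are pairwise adjacent, so at least 3 colors are needed.
A valid assignment using 3 colors: A=green, B=blue, C=green, D=red, E=green, F=red, G=blue, H=blue. Every edge joins two different colors.

3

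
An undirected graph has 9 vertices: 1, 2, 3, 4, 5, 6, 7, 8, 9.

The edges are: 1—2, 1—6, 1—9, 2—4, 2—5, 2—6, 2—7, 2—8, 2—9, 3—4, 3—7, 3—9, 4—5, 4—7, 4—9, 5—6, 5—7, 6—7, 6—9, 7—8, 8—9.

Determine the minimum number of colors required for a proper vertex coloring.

2, 4, 5, 7 are mutually adjacent (a clique of size 4), so at least 4 colors are needed.
A valid assignment using 4 colors: 1=yellow, 2=red, 3=red, 4=green, 5=yellow, 6=green, 7=blue, 8=green, 9=blue. No two adjacent vertices share a color.

4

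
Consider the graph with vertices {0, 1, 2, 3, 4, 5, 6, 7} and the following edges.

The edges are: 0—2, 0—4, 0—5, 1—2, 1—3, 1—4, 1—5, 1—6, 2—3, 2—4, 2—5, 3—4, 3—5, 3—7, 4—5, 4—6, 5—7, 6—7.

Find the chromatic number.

1, 2, 3, 4, 5 form a clique, so at least 5 colors are needed.
5 colors suffice: color a → {4, 7}; color b → {5, 6}; color c → {0, 1}; color d → {3}; color e → {2}. No two adjacent vertices share a color.

5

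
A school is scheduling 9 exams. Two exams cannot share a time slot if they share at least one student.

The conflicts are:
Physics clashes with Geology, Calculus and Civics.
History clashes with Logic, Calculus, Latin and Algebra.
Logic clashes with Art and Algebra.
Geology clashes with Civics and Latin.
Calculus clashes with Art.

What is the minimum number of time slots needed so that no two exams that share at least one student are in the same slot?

3

Physics, Geology, Civics all conflict with each other, so at least 3 time slots are needed.
3 time slots suffice: time slot 1 → {History, Geology, Art}; time slot 2 → {Logic, Calculus, Civics, Latin}; time slot 3 → {Physics, Algebra}. Each listed conflict is separated.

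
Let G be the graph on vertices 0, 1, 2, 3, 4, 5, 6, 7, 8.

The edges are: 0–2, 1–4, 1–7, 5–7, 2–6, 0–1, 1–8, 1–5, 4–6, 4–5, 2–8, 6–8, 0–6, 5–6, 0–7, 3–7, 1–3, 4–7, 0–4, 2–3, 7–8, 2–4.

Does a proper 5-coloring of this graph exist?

The chromatic number is 4. 1, 4, 5, 7 are pairwise adjacent (a clique of size 4), so at least 4 colors are needed.
4 colors suffice: 0=d, 1=c, 2=c, 3=a, 4=a, 5=d, 6=b, 7=b, 8=a.
Since 5 ≥ 4, a proper 5-coloring certainly exists.

Yes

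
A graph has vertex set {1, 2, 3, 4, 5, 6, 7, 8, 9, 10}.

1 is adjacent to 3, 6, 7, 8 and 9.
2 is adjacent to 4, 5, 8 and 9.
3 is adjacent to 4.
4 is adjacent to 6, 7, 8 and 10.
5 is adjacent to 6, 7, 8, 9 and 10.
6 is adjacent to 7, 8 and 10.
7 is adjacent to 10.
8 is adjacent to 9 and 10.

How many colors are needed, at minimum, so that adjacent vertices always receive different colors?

2, 5, 8, 9 form a clique, so at least 4 colors are needed.
4 colors suffice: color a → {3, 7, 8}; color b → {1, 4, 5}; color c → {6, 9}; color d → {2, 10}. Each edge has distinct colors on its endpoints.

4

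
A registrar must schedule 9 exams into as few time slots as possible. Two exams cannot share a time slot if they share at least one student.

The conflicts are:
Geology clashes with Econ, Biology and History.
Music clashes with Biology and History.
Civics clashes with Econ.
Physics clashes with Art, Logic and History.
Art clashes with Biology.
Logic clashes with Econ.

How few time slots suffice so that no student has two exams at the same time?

The cycle Biology-Art-Physics-History-Music-Biology has odd length 5, so it cannot be 2-colored; at least 3 time slots are needed.
3 time slots suffice: time slot 1 → {Physics, Econ, Biology}; time slot 2 → {Geology, Music, Civics, Art, Logic}; time slot 3 → {History}. Each listed conflict is separated.

3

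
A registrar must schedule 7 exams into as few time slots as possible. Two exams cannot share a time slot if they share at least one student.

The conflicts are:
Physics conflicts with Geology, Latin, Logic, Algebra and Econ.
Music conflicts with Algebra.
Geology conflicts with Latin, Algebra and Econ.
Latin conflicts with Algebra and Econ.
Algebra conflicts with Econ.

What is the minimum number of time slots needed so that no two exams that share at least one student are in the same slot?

Physics, Geology, Latin, Algebra, Econ are mutually in conflict, so at least 5 time slots are needed.
5 time slots suffice: Physics=2, Music=2, Geology=3, Latin=5, Logic=1, Algebra=1, Econ=4. No two conflicting exams share a time slot.

5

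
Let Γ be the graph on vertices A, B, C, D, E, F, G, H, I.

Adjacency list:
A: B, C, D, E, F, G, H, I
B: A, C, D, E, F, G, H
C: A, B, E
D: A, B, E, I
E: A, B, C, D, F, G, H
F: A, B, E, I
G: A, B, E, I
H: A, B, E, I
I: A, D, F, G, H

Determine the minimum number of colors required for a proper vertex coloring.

A, B, E, G are mutually adjacent (a clique of size 4), so at least 4 colors are needed.
4 colors suffice: A=1, B=2, C=4, D=4, E=3, F=4, G=4, H=4, I=2. Every edge joins two different colors.

4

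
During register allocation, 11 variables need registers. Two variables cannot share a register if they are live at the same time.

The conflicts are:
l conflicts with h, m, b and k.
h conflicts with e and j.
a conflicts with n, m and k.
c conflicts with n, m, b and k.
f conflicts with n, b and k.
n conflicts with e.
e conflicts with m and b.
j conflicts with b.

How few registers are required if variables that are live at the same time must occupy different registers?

2

a and n conflict, so at least 2 registers are needed.
2 registers suffice: register 1 → {h, n, m, b, k}; register 2 → {l, a, c, f, e, j}. Each listed conflict is separated.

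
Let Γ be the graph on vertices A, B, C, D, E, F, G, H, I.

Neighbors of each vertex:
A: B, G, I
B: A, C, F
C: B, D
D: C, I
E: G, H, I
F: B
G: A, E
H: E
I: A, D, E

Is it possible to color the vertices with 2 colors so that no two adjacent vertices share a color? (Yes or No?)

No

The cycle I-D-C-B-A-I has odd length 5, so it cannot be 2-colored; at least 3 colors are needed.
So 2 colors are not enough.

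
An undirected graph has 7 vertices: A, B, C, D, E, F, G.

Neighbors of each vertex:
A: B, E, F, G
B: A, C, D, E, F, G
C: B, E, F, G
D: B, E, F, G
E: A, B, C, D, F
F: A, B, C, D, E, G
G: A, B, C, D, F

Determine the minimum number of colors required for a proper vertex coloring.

B, D, F, G are mutually adjacent (a clique of size 4), so at least 4 colors are needed.
4 colors suffice: color 1 → {B}; color 2 → {F}; color 3 → {E, G}; color 4 → {A, C, D}. Each edge has distinct colors on its endpoints.

4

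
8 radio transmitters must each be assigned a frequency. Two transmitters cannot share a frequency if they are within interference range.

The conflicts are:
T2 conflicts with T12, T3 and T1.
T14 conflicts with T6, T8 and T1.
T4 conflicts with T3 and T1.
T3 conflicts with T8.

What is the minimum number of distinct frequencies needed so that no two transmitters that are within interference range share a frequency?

The cycle T4-T1-T14-T8-T3-T4 has odd length 5, so it cannot be 2-colored; at least 3 frequencies are needed.
3 frequencies suffice: frequency 1 → {T14, T12, T3}; frequency 2 → {T6, T8, T1}; frequency 3 → {T2, T4}. No two conflicting transmitters share a frequency.

3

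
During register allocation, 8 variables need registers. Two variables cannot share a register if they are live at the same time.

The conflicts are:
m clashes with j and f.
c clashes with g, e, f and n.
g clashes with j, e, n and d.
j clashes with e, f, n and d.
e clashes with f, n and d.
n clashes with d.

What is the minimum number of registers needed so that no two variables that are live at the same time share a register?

g, j, e, n, d all conflict with each other, so at least 5 registers are needed.
A valid assignment using 5 registers: m=2, c=1, g=3, j=1, e=2, f=3, n=4, d=5. No two conflicting variables share a register.

5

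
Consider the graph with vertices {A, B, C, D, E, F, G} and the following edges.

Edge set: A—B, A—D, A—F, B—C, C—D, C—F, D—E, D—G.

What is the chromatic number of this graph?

2

C and D are adjacent, so at least 2 colors are needed.
A valid assignment using 2 colors: A=blue, B=red, C=blue, D=red, E=blue, F=red, G=blue. Each edge has distinct colors on its endpoints.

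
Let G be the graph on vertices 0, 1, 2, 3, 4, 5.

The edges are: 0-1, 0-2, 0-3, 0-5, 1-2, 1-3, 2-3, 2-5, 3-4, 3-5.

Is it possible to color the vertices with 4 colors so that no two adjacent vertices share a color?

Yes

The chromatic number is 4. 0, 2, 3, 5 are mutually adjacent (a clique of size 4), so at least 4 colors are needed.
4 colors suffice: color a → {3}; color b → {2, 4}; color c → {0}; color d → {1, 5}.
That is already a proper 4-coloring.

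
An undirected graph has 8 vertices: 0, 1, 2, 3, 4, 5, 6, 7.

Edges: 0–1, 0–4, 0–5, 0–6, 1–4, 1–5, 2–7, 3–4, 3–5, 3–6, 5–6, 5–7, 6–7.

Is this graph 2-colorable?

0, 1, 5 are mutually adjacent, so at least 3 colors are needed.
So 2 colors are not enough.

No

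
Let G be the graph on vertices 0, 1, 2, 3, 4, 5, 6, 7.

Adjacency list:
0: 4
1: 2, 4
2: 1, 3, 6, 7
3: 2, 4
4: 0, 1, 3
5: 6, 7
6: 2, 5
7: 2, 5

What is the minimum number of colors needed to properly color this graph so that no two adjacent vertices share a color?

2

2 and 3 are adjacent, so at least 2 colors are needed.
2 colors suffice: color a → {2, 4, 5}; color b → {0, 1, 3, 6, 7}. Each edge has distinct colors on its endpoints.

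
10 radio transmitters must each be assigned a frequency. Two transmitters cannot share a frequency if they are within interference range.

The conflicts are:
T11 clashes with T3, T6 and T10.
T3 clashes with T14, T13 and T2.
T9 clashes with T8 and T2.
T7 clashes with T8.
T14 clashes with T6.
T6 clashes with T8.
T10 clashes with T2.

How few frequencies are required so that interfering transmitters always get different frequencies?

2

T3 and T2 conflict, so at least 2 frequencies are needed.
2 frequencies suffice: frequency 1 → {T3, T9, T7, T6, T10}; frequency 2 → {T11, T14, T8, T13, T2}. Every pair that conflicts lands in different frequencies.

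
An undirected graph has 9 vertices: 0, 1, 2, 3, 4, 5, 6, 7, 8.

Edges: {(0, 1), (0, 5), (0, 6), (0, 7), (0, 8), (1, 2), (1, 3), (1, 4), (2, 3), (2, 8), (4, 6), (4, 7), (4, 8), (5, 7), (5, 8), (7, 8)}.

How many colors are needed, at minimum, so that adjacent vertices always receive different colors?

0, 5, 7, 8 are mutually adjacent (a clique of size 4), so at least 4 colors are needed.
4 colors suffice: color red → {0, 2, 4}; color blue → {1, 6, 8}; color green → {3, 7}; color yellow → {5}. Every edge joins two different colors.

4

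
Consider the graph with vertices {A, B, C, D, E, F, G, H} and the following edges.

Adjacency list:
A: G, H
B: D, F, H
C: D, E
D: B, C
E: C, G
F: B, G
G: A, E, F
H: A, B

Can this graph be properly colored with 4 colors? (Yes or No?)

The chromatic number is 3. The cycle B-F-G-A-H-B has odd length 5, so it cannot be 2-colored; at least 3 colors are needed.
3 colors suffice: color 1 → {B, C, G}; color 2 → {D, E, F, H}; color 3 → {A}.
Since 4 ≥ 3, a proper 4-coloring certainly exists.

Yes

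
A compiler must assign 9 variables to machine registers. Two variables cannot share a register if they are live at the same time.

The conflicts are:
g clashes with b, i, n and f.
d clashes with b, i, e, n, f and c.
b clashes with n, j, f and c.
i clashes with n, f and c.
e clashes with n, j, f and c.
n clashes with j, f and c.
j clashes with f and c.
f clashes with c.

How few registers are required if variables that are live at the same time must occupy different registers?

5

d, i, n, f, c pairwise conflict, so at least 5 registers are needed.
Using 5 registers: g=3, d=4, b=5, i=5, e=5, n=2, j=4, f=1, c=3. Every pair that conflicts lands in different registers.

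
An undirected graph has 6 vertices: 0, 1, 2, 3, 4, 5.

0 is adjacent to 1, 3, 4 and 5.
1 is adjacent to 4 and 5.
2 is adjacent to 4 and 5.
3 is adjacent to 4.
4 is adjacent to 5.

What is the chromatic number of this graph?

0, 1, 4, 5 are mutually adjacent (a clique of size 4), so at least 4 colors are needed.
4 colors suffice: 0=green, 1=yellow, 2=green, 3=blue, 4=red, 5=blue. Every edge joins two different colors.

4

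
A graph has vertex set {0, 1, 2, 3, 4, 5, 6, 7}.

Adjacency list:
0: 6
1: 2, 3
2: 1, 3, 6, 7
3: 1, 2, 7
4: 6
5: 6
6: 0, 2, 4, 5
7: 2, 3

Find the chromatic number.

3

1, 2, 3 are pairwise adjacent, so at least 3 colors are needed.
3 colors suffice: color red → {3, 6}; color blue → {0, 2, 4, 5}; color green → {1, 7}. Every edge joins two different colors.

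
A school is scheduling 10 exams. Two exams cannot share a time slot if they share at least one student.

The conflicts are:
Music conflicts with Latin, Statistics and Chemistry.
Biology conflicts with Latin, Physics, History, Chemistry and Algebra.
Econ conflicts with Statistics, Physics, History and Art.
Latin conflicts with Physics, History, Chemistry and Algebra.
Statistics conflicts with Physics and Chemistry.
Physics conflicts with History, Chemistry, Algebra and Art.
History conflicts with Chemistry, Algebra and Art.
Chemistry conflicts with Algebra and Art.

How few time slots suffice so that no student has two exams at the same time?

6

Biology, Latin, Physics, History, Chemistry, Algebra all conflict with each other, so at least 6 time slots are needed.
6 time slots suffice: time slot 1 → {Econ, Chemistry}; time slot 2 → {Music, Physics}; time slot 3 → {Statistics, History}; time slot 4 → {Latin, Art}; time slot 5 → {Biology}; time slot 6 → {Algebra}. Every pair that conflicts lands in different time slots.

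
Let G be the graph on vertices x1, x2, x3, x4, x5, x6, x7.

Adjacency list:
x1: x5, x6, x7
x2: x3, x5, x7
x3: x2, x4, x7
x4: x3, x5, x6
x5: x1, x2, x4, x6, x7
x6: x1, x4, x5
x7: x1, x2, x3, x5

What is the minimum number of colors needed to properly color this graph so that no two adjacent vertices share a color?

x2, x3, x7 form a triangle, so at least 3 colors are needed.
A valid assignment using 3 colors: x1=3, x2=3, x3=1, x4=3, x5=1, x6=2, x7=2. Every edge joins two different colors.

3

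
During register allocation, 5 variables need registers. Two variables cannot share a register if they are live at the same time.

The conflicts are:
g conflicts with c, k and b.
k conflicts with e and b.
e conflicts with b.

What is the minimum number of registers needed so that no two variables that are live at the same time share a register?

k, e, b are mutually in conflict, so at least 3 registers are needed.
3 registers suffice: register 1 → {c, b}; register 2 → {k}; register 3 → {g, e}. Each listed conflict is separated.

3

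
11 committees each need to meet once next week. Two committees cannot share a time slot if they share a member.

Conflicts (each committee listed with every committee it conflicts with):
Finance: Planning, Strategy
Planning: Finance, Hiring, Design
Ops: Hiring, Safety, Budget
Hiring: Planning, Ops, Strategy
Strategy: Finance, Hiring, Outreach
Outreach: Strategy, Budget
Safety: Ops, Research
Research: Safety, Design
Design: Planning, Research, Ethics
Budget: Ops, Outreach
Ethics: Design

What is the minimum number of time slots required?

The cycle Outreach-Budget-Ops-Hiring-Strategy-Outreach has odd length 5, so it cannot be 2-colored; at least 3 time slots are needed.
3 time slots suffice: time slot 1 → {Planning, Ops, Strategy, Research, Ethics}; time slot 2 → {Finance, Hiring, Outreach, Safety, Design}; time slot 3 → {Budget}. No two conflicting committees share a time slot.

3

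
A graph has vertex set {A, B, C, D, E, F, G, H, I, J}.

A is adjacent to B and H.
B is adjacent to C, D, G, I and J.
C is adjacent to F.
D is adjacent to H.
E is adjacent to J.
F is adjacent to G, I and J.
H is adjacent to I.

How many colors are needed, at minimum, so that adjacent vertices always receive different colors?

2

B and J are adjacent, so at least 2 colors are needed.
2 colors suffice: color 1 → {B, E, F, H}; color 2 → {A, C, D, G, I, J}. Every edge joins two different colors.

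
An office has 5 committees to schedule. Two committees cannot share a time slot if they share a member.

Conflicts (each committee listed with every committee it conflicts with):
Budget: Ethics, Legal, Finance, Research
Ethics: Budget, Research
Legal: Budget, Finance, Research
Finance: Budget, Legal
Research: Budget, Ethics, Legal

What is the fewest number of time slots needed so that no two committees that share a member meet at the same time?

3

Budget, Ethics, Research all conflict with each other, so at least 3 time slots are needed.
3 time slots suffice: time slot 1 → {Budget}; time slot 2 → {Finance, Research}; time slot 3 → {Ethics, Legal}. Every pair that conflicts lands in different time slots.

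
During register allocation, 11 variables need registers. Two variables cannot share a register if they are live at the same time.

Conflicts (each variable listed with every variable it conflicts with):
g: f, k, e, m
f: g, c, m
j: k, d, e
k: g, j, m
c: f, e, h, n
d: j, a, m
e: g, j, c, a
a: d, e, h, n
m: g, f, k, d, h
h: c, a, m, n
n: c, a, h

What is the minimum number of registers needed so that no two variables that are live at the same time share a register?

g, f, m pairwise conflict, so at least 3 registers are needed.
3 registers suffice: register 1 → {j, c, a, m}; register 2 → {g, d, h}; register 3 → {f, k, e, n}. Each listed conflict is separated.

3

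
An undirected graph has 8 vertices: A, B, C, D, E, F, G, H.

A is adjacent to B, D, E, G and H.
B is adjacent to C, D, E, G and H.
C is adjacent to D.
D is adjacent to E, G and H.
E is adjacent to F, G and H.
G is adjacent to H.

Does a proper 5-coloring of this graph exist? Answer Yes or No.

No

A, B, D, E, G, H form a clique, so at least 6 colors are needed.
So 5 colors are not enough.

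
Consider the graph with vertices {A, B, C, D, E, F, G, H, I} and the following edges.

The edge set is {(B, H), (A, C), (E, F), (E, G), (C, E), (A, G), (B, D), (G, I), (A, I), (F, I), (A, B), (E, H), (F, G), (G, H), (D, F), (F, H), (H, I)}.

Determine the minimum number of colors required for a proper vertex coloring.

F, G, H, I are pairwise adjacent (a clique of size 4), so at least 4 colors are needed.
A valid assignment using 4 colors: A=blue, B=red, C=red, D=blue, E=yellow, F=green, G=red, H=blue, I=yellow. Every edge joins two different colors.

4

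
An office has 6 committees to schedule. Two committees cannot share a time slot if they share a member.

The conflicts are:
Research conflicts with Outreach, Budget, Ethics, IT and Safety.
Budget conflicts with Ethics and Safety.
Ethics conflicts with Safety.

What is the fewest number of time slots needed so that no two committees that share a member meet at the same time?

Research, Budget, Ethics, Safety all conflict with each other, so at least 4 time slots are needed.
4 time slots suffice: time slot 1 → {Research}; time slot 2 → {Outreach, IT, Safety}; time slot 3 → {Ethics}; time slot 4 → {Budget}. Each listed conflict is separated.

4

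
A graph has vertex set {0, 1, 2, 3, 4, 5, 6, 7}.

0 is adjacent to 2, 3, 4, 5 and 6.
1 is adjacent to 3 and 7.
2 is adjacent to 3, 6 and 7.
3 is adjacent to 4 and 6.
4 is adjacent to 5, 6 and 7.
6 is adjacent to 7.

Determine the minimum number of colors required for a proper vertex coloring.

4

0, 3, 4, 6 are pairwise adjacent (a clique of size 4), so at least 4 colors are needed.
4 colors suffice: color red → {1, 5, 6}; color blue → {0, 7}; color green → {3}; color yellow → {2, 4}. No two adjacent vertices share a color.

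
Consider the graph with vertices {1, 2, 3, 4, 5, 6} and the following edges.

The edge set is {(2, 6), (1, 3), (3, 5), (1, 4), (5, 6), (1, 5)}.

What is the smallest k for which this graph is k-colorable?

1, 3, 5 form a triangle, so at least 3 colors are needed.
3 colors suffice: color red → {2, 4, 5}; color blue → {1, 6}; color green → {3}. Every edge joins two different colors.

3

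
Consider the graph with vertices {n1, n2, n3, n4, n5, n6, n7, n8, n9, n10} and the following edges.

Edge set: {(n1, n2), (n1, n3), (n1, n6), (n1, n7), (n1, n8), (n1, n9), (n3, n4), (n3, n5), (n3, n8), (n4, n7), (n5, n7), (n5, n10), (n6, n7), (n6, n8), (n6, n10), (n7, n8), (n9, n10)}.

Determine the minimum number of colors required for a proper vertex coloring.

4

n1, n6, n7, n8 are mutually adjacent (a clique of size 4), so at least 4 colors are needed.
4 colors suffice: n1=1, n2=2, n3=2, n4=1, n5=3, n6=4, n7=2, n8=3, n9=2, n10=1. Every edge joins two different colors.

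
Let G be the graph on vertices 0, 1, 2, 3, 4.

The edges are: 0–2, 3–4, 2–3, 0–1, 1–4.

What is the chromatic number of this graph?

3

The cycle 3-4-1-0-2-3 has odd length 5, so it cannot be 2-colored; at least 3 colors are needed.
One proper 3-coloring: 0=c, 1=a, 2=b, 3=a, 4=b. No two adjacent vertices share a color.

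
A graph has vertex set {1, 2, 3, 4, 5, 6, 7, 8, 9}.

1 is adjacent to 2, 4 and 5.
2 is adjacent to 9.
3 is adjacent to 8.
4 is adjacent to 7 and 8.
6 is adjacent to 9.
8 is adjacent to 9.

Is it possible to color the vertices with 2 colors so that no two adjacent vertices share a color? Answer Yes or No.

No

The cycle 8-9-2-1-4-8 has odd length 5, so it cannot be 2-colored; at least 3 colors are needed.
So 2 colors are not enough.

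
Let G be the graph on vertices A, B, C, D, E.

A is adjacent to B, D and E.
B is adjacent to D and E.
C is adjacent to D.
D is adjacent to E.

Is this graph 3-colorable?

A, B, D, E are mutually adjacent (a clique of size 4), so at least 4 colors are needed.
So 3 colors are not enough.

No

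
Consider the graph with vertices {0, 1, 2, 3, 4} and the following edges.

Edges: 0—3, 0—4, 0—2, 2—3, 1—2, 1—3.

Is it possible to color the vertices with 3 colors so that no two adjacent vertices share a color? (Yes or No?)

The chromatic number is 3. 1, 2, 3 are mutually adjacent, so at least 3 colors are needed.
3 colors suffice: color a → {3, 4}; color b → {2}; color c → {0, 1}.
That is already a proper 3-coloring.

Yes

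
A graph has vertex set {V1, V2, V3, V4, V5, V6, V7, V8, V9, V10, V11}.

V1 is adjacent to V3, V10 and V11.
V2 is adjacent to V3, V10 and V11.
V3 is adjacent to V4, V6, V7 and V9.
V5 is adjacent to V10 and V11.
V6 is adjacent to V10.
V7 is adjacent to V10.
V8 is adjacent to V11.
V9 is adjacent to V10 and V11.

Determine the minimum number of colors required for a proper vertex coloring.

V3 and V4 are adjacent, so at least 2 colors are needed.
2 colors suffice: V1=B, V2=B, V3=R, V4=B, V5=B, V6=B, V7=B, V8=B, V9=B, V10=R, V11=R. No two adjacent vertices share a color.

2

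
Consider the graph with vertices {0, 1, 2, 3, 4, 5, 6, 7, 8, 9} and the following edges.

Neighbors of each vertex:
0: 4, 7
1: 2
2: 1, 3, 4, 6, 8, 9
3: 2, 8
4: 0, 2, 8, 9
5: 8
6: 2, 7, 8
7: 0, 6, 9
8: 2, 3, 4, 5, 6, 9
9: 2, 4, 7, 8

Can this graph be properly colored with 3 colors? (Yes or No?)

No

2, 4, 8, 9 form a clique, so at least 4 colors are needed.
So 3 colors are not enough.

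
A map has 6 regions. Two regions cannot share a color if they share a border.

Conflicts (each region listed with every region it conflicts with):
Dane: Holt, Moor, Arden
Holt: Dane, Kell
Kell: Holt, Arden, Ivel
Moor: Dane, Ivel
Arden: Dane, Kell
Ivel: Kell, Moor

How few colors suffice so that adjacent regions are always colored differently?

3

The cycle Ivel-Kell-Holt-Dane-Moor-Ivel has odd length 5, so it cannot be 2-colored; at least 3 colors are needed.
3 colors suffice: Dane=1, Holt=2, Kell=1, Moor=3, Arden=2, Ivel=2. No two conflicting regions share a color.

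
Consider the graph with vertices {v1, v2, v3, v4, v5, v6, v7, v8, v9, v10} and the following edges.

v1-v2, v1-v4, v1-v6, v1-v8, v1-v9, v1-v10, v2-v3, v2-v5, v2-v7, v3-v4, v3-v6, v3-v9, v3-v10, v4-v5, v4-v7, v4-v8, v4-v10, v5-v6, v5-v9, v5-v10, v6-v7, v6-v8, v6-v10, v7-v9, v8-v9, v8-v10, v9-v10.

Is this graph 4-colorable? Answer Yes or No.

Yes

The chromatic number is 4. v1, v4, v8, v10 are pairwise adjacent (a clique of size 4), so at least 4 colors are needed.
One proper 4-coloring: v1=2, v2=3, v3=2, v4=3, v5=2, v6=3, v7=1, v8=4, v9=3, v10=1.
That is already a proper 4-coloring.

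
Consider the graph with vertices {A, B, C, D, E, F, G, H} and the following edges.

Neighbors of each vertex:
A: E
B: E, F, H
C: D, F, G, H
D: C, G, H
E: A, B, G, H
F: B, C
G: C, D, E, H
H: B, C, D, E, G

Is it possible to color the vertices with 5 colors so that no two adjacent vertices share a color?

Yes

The chromatic number is 4. C, D, G, H are mutually adjacent (a clique of size 4), so at least 4 colors are needed.
One proper 4-coloring: A=1, B=3, C=2, D=4, E=2, F=1, G=3, H=1.
Since 5 ≥ 4, a proper 5-coloring certainly exists.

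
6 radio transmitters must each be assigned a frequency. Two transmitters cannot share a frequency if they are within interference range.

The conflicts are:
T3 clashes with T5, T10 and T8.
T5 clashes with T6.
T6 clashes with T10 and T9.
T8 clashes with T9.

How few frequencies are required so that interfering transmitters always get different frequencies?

The cycle T6-T5-T3-T8-T9-T6 has odd length 5, so it cannot be 2-colored; at least 3 frequencies are needed.
3 frequencies suffice: frequency 1 → {T3, T6}; frequency 2 → {T5, T10, T9}; frequency 3 → {T8}. No two conflicting transmitters share a frequency.

3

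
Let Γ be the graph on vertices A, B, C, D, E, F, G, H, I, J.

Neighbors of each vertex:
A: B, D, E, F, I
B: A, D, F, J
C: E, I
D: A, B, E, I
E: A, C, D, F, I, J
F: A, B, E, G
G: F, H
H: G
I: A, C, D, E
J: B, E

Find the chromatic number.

4

A, D, E, I are pairwise adjacent (a clique of size 4), so at least 4 colors are needed.
A valid assignment using 4 colors: A=2, B=1, C=2, D=4, E=1, F=3, G=1, H=2, I=3, J=2. No two adjacent vertices share a color.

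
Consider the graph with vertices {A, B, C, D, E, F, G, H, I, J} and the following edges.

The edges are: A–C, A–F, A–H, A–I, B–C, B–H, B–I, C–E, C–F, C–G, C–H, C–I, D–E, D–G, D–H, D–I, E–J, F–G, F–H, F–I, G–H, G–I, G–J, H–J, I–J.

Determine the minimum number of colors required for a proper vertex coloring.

4

C, F, G, I are mutually adjacent (a clique of size 4), so at least 4 colors are needed.
One proper 4-coloring: A=3, B=3, C=2, D=2, E=1, F=4, G=3, H=1, I=1, J=2. Every edge joins two different colors.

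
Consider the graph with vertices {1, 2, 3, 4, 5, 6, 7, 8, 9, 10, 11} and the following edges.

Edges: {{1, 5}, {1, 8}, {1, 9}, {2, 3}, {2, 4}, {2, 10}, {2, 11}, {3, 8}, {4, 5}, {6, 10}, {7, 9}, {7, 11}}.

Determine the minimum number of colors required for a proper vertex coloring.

3

The cycle 7-11-2-3-8-1-9-7 has odd length 7, so it cannot be 2-colored; at least 3 colors are needed.
A valid assignment using 3 colors: 1=a, 2=a, 3=b, 4=b, 5=c, 6=a, 7=a, 8=c, 9=b, 10=b, 11=b. Each edge has distinct colors on its endpoints.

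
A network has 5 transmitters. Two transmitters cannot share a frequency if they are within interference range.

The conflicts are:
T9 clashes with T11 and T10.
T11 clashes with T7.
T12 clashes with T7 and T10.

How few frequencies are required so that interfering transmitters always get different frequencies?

3

The cycle T7-T11-T9-T10-T12-T7 has odd length 5, so it cannot be 2-colored; at least 3 frequencies are needed.
3 frequencies suffice: frequency 1 → {T9, T12}; frequency 2 → {T11, T10}; frequency 3 → {T7}. Every pair that conflicts lands in different frequencies.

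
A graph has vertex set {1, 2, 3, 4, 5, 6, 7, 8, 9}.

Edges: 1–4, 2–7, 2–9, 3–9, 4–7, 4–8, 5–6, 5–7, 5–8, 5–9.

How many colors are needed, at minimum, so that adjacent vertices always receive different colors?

2

4 and 7 are adjacent, so at least 2 colors are needed.
A valid assignment using 2 colors: 1=blue, 2=red, 3=red, 4=red, 5=red, 6=blue, 7=blue, 8=blue, 9=blue. No two adjacent vertices share a color.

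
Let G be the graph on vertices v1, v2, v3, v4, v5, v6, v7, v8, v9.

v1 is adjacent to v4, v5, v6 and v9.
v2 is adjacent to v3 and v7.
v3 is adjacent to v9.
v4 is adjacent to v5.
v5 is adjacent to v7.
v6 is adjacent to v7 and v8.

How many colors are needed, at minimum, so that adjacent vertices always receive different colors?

3

v1, v4, v5 form a triangle, so at least 3 colors are needed.
3 colors suffice: color 1 → {v1, v3, v7, v8}; color 2 → {v2, v5, v6, v9}; color 3 → {v4}. Every edge joins two different colors.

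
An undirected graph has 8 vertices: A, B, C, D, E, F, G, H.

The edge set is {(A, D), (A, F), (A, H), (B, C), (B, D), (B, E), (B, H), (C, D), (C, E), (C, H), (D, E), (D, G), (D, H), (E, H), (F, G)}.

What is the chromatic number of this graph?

5

B, C, D, E, H form a clique, so at least 5 colors are needed.
A valid assignment using 5 colors: A=3, B=4, C=5, D=1, E=3, F=1, G=2, H=2. Every edge joins two different colors.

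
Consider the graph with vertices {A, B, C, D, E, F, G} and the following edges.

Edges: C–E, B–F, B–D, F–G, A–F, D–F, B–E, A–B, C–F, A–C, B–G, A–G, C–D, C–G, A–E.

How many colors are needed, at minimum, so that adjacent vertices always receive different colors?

A, C, F, G form a clique, so at least 4 colors are needed.
4 colors suffice: color 1 → {E, F}; color 2 → {B, C}; color 3 → {A, D}; color 4 → {G}. Every edge joins two different colors.

4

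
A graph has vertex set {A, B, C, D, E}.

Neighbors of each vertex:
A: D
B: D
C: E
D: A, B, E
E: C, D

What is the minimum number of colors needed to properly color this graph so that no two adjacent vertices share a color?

2

C and E are adjacent, so at least 2 colors are needed.
2 colors suffice: color red → {C, D}; color blue → {A, B, E}. Every edge joins two different colors.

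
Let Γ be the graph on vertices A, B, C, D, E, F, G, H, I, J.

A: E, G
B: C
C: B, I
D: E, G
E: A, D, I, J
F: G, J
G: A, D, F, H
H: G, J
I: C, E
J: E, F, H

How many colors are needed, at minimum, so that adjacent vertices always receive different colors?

The cycle G-H-J-E-D-G has odd length 5, so it cannot be 2-colored; at least 3 colors are needed.
3 colors suffice: color red → {C, E, G}; color blue → {A, B, D, I, J}; color green → {F, H}. No two adjacent vertices share a color.

3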